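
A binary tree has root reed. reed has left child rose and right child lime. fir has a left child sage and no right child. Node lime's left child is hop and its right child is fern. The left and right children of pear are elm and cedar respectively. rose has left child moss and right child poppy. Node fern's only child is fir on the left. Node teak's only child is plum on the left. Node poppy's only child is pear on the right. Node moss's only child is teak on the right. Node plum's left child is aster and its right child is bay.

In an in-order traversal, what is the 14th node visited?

In-order visits the left subtree, then the node, then the right subtree.
At reed: go left to rose.
  At rose: go left to moss.
    At moss: no left child.
    Visit moss.
    At moss: go right to teak.
      At teak: go left to plum.
        At plum: go left to aster.
          aster is a leaf — visit aster.
        Visit plum.
        At plum: go right to bay.
          bay is a leaf — visit bay.
      Visit teak.
      At teak: no right child.
  Visit rose.
  At rose: go right to poppy.
    At poppy: no left child.
    Visit poppy.
    At poppy: go right to pear.
      At pear: go left to elm.
        elm is a leaf — visit elm.
      Visit pear.
      At pear: go right to cedar.
        cedar is a leaf — visit cedar.
Visit reed.
At reed: go right to lime.
  At lime: go left to hop.
    hop is a leaf — visit hop.
  Visit lime.
  At lime: go right to fern.
    At fern: go left to fir.
      At fir: go left to sage.
        sage is a leaf — visit sage.
      Visit fir.
      At fir: no right child.
    Visit fern.
    At fern: no right child.
Full in-order sequence: moss, aster, plum, bay, teak, rose, poppy, elm, pear, cedar, reed, hop, lime, sage, fir, fern.

sage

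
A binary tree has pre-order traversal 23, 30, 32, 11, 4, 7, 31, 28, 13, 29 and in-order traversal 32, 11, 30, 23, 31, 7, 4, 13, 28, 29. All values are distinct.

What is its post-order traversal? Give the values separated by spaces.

The first element of pre-order is the root; it splits in-order into left and right subtrees.
Root 23: left subtree has 3 nodes {32, 11, 30}, right has 6 {31, 7, 4, 13, 28, 29}.
  Root 30: left subtree has 2 nodes {32, 11}, right has 0 { }.
    Root 32: left subtree has 0 nodes { }, right has 1 {11}.
  Root 4: left subtree has 2 nodes {31, 7}, right has 3 {13, 28, 29}.
    Root 7: left subtree has 1 node {31}, right has 0 { }.
    Root 28: left subtree has 1 node {13}, right has 1 {29}.

11 32 30 31 7 13 29 28 4 23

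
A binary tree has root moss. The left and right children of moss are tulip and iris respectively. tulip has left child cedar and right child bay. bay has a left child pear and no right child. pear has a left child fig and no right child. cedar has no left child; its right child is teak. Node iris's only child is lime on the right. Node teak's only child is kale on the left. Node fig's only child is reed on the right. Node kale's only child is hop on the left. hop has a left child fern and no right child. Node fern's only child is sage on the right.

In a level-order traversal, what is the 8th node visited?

pear

Level-order visits nodes level by level from the root, left to right within each level.
Level 0: moss
Level 1: tulip, iris
Level 2: cedar, bay, lime
Level 3: teak, pear
Level 4: kale, fig
Level 5: hop, reed
Level 6: fern
Level 7: sage
Full level-order sequence: moss, tulip, iris, cedar, bay, lime, teak, pear, kale, fig, hop, reed, fern, sage.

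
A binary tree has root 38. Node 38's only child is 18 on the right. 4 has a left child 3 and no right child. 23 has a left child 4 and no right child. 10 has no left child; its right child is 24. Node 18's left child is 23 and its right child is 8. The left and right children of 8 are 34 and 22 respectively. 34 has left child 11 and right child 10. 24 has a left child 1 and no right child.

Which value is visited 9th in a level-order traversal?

11

Level-order visits nodes level by level from the root, left to right within each level.
Level 0: 38
Level 1: 18
Level 2: 23, 8
Level 3: 4, 34, 22
Level 4: 3, 11, 10
Level 5: 24
Level 6: 1
Full level-order sequence: 38, 18, 23, 8, 4, 34, 22, 3, 11, 10, 24, 1.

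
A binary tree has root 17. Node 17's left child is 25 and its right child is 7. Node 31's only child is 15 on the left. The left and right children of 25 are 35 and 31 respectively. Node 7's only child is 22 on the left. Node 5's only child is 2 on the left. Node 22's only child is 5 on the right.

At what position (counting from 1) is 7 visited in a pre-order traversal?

Pre-order visits the node, then its left subtree, then its right subtree.
Visit 17.
At 17: go left to 25.
  Visit 25.
  At 25: go left to 35.
    35 is a leaf — visit 35.
  At 25: go right to 31.
    Visit 31.
    At 31: go left to 15.
      15 is a leaf — visit 15.
    At 31: no right child.
At 17: go right to 7.
  Visit 7.
  At 7: go left to 22.
    Visit 22.
    At 22: no left child.
    At 22: go right to 5.
      Visit 5.
      At 5: go left to 2.
        2 is a leaf — visit 2.
      At 5: no right child.
  At 7: no right child.
Full pre-order sequence: 17, 25, 35, 31, 15, 7, 22, 5, 2.

6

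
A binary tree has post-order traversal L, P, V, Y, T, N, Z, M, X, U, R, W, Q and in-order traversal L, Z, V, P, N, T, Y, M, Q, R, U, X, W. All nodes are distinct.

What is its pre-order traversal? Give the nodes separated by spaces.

The last element of post-order is the root; it splits in-order into left and right subtrees.
Root Q: left subtree has 8 nodes {L, Z, V, P, N, T, Y, M}, right has 4 {R, U, X, W}.
  Root M: left subtree has 7 nodes {L, Z, V, P, N, T, Y}, right has 0 { }.
    Root Z: left subtree has 1 node {L}, right has 5 {V, P, N, T, Y}.
      Root N: left subtree has 2 nodes {V, P}, right has 2 {T, Y}.
        Root V: left subtree has 0 nodes { }, right has 1 {P}.
        Root T: left subtree has 0 nodes { }, right has 1 {Y}.
  Root W: left subtree has 3 nodes {R, U, X}, right has 0 { }.
    Root R: left subtree has 0 nodes { }, right has 2 {U, X}.
      Root U: left subtree has 0 nodes { }, right has 1 {X}.

Q M Z L N V P T Y W R U X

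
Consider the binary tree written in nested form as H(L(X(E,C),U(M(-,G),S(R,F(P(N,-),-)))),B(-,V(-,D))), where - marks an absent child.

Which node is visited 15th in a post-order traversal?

B

Post-order visits the left subtree, then the right subtree, then the node.
At H: go left to L.
  At L: go left to X.
    At X: go left to E.
      E is a leaf — visit E.
    At X: go right to C.
      C is a leaf — visit C.
    Visit X.
  At L: go right to U.
    At U: go left to M.
      At M: no left child.
      At M: go right to G.
        G is a leaf — visit G.
      Visit M.
    At U: go right to S.
      At S: go left to R.
        R is a leaf — visit R.
      At S: go right to F.
        At F: go left to P.
          At P: go left to N.
            N is a leaf — visit N.
          At P: no right child.
          Visit P.
        At F: no right child.
        Visit F.
      Visit S.
    Visit U.
  Visit L.
At H: go right to B.
  At B: no left child.
  At B: go right to V.
    At V: no left child.
    At V: go right to D.
      D is a leaf — visit D.
    Visit V.
  Visit B.
Visit H.
Full post-order sequence: E, C, X, G, M, R, N, P, F, S, U, L, D, V, B, H.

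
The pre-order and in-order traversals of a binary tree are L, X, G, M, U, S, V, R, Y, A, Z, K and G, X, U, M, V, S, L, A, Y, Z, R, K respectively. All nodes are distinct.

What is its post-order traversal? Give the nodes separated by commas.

The first element of pre-order is the root; it splits in-order into left and right subtrees.
Root L: left subtree has 6 nodes {G, X, U, M, V, S}, right has 5 {A, Y, Z, R, K}.
  Root X: left subtree has 1 node {G}, right has 4 {U, M, V, S}.
    Root M: left subtree has 1 node {U}, right has 2 {V, S}.
      Root S: left subtree has 1 node {V}, right has 0 { }.
  Root R: left subtree has 3 nodes {A, Y, Z}, right has 1 {K}.
    Root Y: left subtree has 1 node {A}, right has 1 {Z}.

G, U, V, S, M, X, A, Z, Y, K, R, L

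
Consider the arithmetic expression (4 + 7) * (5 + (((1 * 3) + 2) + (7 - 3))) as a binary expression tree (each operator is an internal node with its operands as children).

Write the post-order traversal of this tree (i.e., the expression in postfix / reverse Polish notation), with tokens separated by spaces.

4 7 + 5 1 3 * 2 + 7 3 - + + *

Post-order on an expression tree gives postfix notation: for each operator, emit left operand, right operand, then the operator.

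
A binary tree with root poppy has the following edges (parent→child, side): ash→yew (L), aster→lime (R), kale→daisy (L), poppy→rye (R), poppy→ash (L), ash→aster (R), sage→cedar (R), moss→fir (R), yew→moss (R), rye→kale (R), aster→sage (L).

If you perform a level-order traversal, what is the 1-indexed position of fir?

Level-order visits nodes level by level from the root, left to right within each level.
Level 0: poppy
Level 1: ash, rye
Level 2: yew, aster, kale
Level 3: moss, sage, lime, daisy
Level 4: fir, cedar
Full level-order sequence: poppy, ash, rye, yew, aster, kale, moss, sage, lime, daisy, fir, cedar.

11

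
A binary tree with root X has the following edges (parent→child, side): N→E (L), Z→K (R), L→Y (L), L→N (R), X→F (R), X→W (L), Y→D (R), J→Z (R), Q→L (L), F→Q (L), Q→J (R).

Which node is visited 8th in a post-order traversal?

Z

Post-order visits the left subtree, then the right subtree, then the node.
At X: go left to W.
  W is a leaf — visit W.
At X: go right to F.
  At F: go left to Q.
    At Q: go left to L.
      At L: go left to Y.
        At Y: no left child.
        At Y: go right to D.
          D is a leaf — visit D.
        Visit Y.
      At L: go right to N.
        At N: go left to E.
          E is a leaf — visit E.
        At N: no right child.
        Visit N.
      Visit L.
    At Q: go right to J.
      At J: no left child.
      At J: go right to Z.
        At Z: no left child.
        At Z: go right to K.
          K is a leaf — visit K.
        Visit Z.
      Visit J.
    Visit Q.
  At F: no right child.
  Visit F.
Visit X.
Full post-order sequence: W, D, Y, E, N, L, K, Z, J, Q, F, X.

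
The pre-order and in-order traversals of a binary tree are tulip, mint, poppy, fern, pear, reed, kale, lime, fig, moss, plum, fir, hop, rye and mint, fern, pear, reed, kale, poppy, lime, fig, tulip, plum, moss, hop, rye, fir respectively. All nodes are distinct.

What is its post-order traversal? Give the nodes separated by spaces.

kale reed pear fern fig lime poppy mint plum rye hop fir moss tulip

The first element of pre-order is the root; it splits in-order into left and right subtrees.
Root tulip: left subtree has 8 nodes {mint, fern, pear, reed, kale, poppy, lime, fig}, right has 5 {plum, moss, hop, rye, fir}.
  Root mint: left subtree has 0 nodes { }, right has 7 {fern, pear, reed, kale, poppy, lime, fig}.
    Root poppy: left subtree has 4 nodes {fern, pear, reed, kale}, right has 2 {lime, fig}.
      Root fern: left subtree has 0 nodes { }, right has 3 {pear, reed, kale}.
        Root pear: left subtree has 0 nodes { }, right has 2 {reed, kale}.
          Root reed: left subtree has 0 nodes { }, right has 1 {kale}.
      Root lime: left subtree has 0 nodes { }, right has 1 {fig}.
  Root moss: left subtree has 1 node {plum}, right has 3 {hop, rye, fir}.
    Root fir: left subtree has 2 nodes {hop, rye}, right has 0 { }.
      Root hop: left subtree has 0 nodes { }, right has 1 {rye}.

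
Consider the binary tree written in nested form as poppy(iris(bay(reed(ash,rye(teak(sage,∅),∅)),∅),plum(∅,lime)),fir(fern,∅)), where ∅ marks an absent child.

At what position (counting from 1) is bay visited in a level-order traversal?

4

Level-order visits nodes level by level from the root, left to right within each level.
Level 0: poppy
Level 1: iris, fir
Level 2: bay, plum, fern
Level 3: reed, lime
Level 4: ash, rye
Level 5: teak
Level 6: sage
Full level-order sequence: poppy, iris, fir, bay, plum, fern, reed, lime, ash, rye, teak, sage.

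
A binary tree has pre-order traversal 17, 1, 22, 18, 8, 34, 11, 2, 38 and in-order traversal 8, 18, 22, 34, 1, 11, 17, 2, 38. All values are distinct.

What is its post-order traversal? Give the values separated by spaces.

8 18 34 22 11 1 38 2 17

The first element of pre-order is the root; it splits in-order into left and right subtrees.
Root 17: left subtree has 6 nodes {8, 18, 22, 34, 1, 11}, right has 2 {2, 38}.
  Root 1: left subtree has 4 nodes {8, 18, 22, 34}, right has 1 {11}.
    Root 22: left subtree has 2 nodes {8, 18}, right has 1 {34}.
      Root 18: left subtree has 1 node {8}, right has 0 { }.
  Root 2: left subtree has 0 nodes { }, right has 1 {38}.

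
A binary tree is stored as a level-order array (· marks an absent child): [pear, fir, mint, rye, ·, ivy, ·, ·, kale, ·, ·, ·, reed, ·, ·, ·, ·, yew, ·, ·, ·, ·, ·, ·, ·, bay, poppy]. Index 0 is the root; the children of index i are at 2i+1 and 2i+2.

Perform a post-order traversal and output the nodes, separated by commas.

Post-order visits the left subtree, then the right subtree, then the node.
At pear: go left to fir.
  At fir: go left to rye.
    At rye: no left child.
    At rye: go right to kale.
      At kale: go left to yew.
        yew is a leaf — visit yew.
      At kale: no right child.
      Visit kale.
    Visit rye.
  At fir: no right child.
  Visit fir.
At pear: go right to mint.
  At mint: go left to ivy.
    At ivy: no left child.
    At ivy: go right to reed.
      At reed: go left to bay.
        bay is a leaf — visit bay.
      At reed: go right to poppy.
        poppy is a leaf — visit poppy.
      Visit reed.
    Visit ivy.
  At mint: no right child.
  Visit mint.
Visit pear.

yew, kale, rye, fir, bay, poppy, reed, ivy, mint, pear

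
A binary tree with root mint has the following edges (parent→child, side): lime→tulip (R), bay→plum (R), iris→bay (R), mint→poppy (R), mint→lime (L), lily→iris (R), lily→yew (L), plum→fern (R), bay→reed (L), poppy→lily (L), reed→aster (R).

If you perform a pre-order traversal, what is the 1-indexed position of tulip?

3

Pre-order visits the node, then its left subtree, then its right subtree.
Visit mint.
At mint: go left to lime.
  Visit lime.
  At lime: no left child.
  At lime: go right to tulip.
    tulip is a leaf — visit tulip.
At mint: go right to poppy.
  Visit poppy.
  At poppy: go left to lily.
    Visit lily.
    At lily: go left to yew.
      yew is a leaf — visit yew.
    At lily: go right to iris.
      Visit iris.
      At iris: no left child.
      At iris: go right to bay.
        Visit bay.
        At bay: go left to reed.
          Visit reed.
          At reed: no left child.
          At reed: go right to aster.
            aster is a leaf — visit aster.
        At bay: go right to plum.
          Visit plum.
          At plum: no left child.
          At plum: go right to fern.
            fern is a leaf — visit fern.
  At poppy: no right child.
Full pre-order sequence: mint, lime, tulip, poppy, lily, yew, iris, bay, reed, aster, plum, fern.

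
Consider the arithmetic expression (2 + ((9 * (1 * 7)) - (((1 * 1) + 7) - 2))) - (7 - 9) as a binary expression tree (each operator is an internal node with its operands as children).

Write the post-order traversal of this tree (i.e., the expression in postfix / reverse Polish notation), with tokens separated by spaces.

Post-order on an expression tree gives postfix notation: for each operator, emit left operand, right operand, then the operator.

2 9 1 7 * * 1 1 * 7 + 2 - - + 7 9 - -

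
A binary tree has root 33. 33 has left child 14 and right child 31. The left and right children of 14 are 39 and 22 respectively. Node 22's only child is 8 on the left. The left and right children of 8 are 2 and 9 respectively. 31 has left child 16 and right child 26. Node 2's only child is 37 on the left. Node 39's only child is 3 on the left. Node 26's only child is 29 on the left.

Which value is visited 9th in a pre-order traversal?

Pre-order visits the node, then its left subtree, then its right subtree.
Visit 33.
At 33: go left to 14.
  Visit 14.
  At 14: go left to 39.
    Visit 39.
    At 39: go left to 3.
      3 is a leaf — visit 3.
    At 39: no right child.
  At 14: go right to 22.
    Visit 22.
    At 22: go left to 8.
      Visit 8.
      At 8: go left to 2.
        Visit 2.
        At 2: go left to 37.
          37 is a leaf — visit 37.
        At 2: no right child.
      At 8: go right to 9.
        9 is a leaf — visit 9.
    At 22: no right child.
At 33: go right to 31.
  Visit 31.
  At 31: go left to 16.
    16 is a leaf — visit 16.
  At 31: go right to 26.
    Visit 26.
    At 26: go left to 29.
      29 is a leaf — visit 29.
    At 26: no right child.
Full pre-order sequence: 33, 14, 39, 3, 22, 8, 2, 37, 9, 31, 16, 26, 29.

9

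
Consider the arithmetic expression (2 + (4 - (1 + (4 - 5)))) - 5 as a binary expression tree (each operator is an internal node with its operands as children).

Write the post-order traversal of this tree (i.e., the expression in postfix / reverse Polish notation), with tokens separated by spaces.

Post-order on an expression tree gives postfix notation: for each operator, emit left operand, right operand, then the operator.

2 4 1 4 5 - + - + 5 -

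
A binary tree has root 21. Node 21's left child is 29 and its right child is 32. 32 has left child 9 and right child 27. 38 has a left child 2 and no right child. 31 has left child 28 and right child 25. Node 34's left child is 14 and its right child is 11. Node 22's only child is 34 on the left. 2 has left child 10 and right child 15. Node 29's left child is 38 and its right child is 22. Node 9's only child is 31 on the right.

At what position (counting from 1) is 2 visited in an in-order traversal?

2

In-order visits the left subtree, then the node, then the right subtree.
At 21: go left to 29.
  At 29: go left to 38.
    At 38: go left to 2.
      At 2: go left to 10.
        10 is a leaf — visit 10.
      Visit 2.
      At 2: go right to 15.
        15 is a leaf — visit 15.
    Visit 38.
    At 38: no right child.
  Visit 29.
  At 29: go right to 22.
    At 22: go left to 34.
      At 34: go left to 14.
        14 is a leaf — visit 14.
      Visit 34.
      At 34: go right to 11.
        11 is a leaf — visit 11.
    Visit 22.
    At 22: no right child.
Visit 21.
At 21: go right to 32.
  At 32: go left to 9.
    At 9: no left child.
    Visit 9.
    At 9: go right to 31.
      At 31: go left to 28.
        28 is a leaf — visit 28.
      Visit 31.
      At 31: go right to 25.
        25 is a leaf — visit 25.
  Visit 32.
  At 32: go right to 27.
    27 is a leaf — visit 27.
Full in-order sequence: 10, 2, 15, 38, 29, 14, 34, 11, 22, 21, 9, 28, 31, 25, 32, 27.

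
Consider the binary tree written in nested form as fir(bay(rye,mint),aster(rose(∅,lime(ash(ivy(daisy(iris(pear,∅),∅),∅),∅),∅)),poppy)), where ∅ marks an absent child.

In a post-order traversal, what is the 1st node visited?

rye

Post-order visits the left subtree, then the right subtree, then the node.
At fir: go left to bay.
  At bay: go left to rye.
    rye is a leaf — visit rye.
  At bay: go right to mint.
    mint is a leaf — visit mint.
  Visit bay.
At fir: go right to aster.
  At aster: go left to rose.
    At rose: no left child.
    At rose: go right to lime.
      At lime: go left to ash.
        At ash: go left to ivy.
          At ivy: go left to daisy.
            At daisy: go left to iris.
              At iris: go left to pear.
                pear is a leaf — visit pear.
              At iris: no right child.
              Visit iris.
            At daisy: no right child.
            Visit daisy.
          At ivy: no right child.
          Visit ivy.
        At ash: no right child.
        Visit ash.
      At lime: no right child.
      Visit lime.
    Visit rose.
  At aster: go right to poppy.
    poppy is a leaf — visit poppy.
  Visit aster.
Visit fir.
Full post-order sequence: rye, mint, bay, pear, iris, daisy, ivy, ash, lime, rose, poppy, aster, fir.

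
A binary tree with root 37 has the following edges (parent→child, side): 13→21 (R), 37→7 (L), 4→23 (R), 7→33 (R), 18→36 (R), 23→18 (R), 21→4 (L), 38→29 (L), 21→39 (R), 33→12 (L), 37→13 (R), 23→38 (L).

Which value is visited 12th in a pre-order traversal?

Pre-order visits the node, then its left subtree, then its right subtree.
Visit 37.
At 37: go left to 7.
  Visit 7.
  At 7: no left child.
  At 7: go right to 33.
    Visit 33.
    At 33: go left to 12.
      12 is a leaf — visit 12.
    At 33: no right child.
At 37: go right to 13.
  Visit 13.
  At 13: no left child.
  At 13: go right to 21.
    Visit 21.
    At 21: go left to 4.
      Visit 4.
      At 4: no left child.
      At 4: go right to 23.
        Visit 23.
        At 23: go left to 38.
          Visit 38.
          At 38: go left to 29.
            29 is a leaf — visit 29.
          At 38: no right child.
        At 23: go right to 18.
          Visit 18.
          At 18: no left child.
          At 18: go right to 36.
            36 is a leaf — visit 36.
    At 21: go right to 39.
      39 is a leaf — visit 39.
Full pre-order sequence: 37, 7, 33, 12, 13, 21, 4, 23, 38, 29, 18, 36, 39.

36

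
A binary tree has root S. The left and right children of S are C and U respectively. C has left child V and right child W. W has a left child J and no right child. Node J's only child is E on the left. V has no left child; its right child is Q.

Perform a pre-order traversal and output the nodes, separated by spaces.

S C V Q W J E U

Pre-order visits the node, then its left subtree, then its right subtree.
Visit S.
At S: go left to C.
  Visit C.
  At C: go left to V.
    Visit V.
    At V: no left child.
    At V: go right to Q.
      Q is a leaf — visit Q.
  At C: go right to W.
    Visit W.
    At W: go left to J.
      Visit J.
      At J: go left to E.
        E is a leaf — visit E.
      At J: no right child.
    At W: no right child.
At S: go right to U.
  U is a leaf — visit U.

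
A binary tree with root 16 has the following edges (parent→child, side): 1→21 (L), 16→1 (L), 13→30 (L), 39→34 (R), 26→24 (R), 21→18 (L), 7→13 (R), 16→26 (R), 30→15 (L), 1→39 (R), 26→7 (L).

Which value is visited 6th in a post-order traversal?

Post-order visits the left subtree, then the right subtree, then the node.
At 16: go left to 1.
  At 1: go left to 21.
    At 21: go left to 18.
      18 is a leaf — visit 18.
    At 21: no right child.
    Visit 21.
  At 1: go right to 39.
    At 39: no left child.
    At 39: go right to 34.
      34 is a leaf — visit 34.
    Visit 39.
  Visit 1.
At 16: go right to 26.
  At 26: go left to 7.
    At 7: no left child.
    At 7: go right to 13.
      At 13: go left to 30.
        At 30: go left to 15.
          15 is a leaf — visit 15.
        At 30: no right child.
        Visit 30.
      At 13: no right child.
      Visit 13.
    Visit 7.
  At 26: go right to 24.
    24 is a leaf — visit 24.
  Visit 26.
Visit 16.
Full post-order sequence: 18, 21, 34, 39, 1, 15, 30, 13, 7, 24, 26, 16.

15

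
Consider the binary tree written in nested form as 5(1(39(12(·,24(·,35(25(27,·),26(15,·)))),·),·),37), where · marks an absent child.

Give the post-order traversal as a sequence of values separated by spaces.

Post-order visits the left subtree, then the right subtree, then the node.
At 5: go left to 1.
  At 1: go left to 39.
    At 39: go left to 12.
      At 12: no left child.
      At 12: go right to 24.
        At 24: no left child.
        At 24: go right to 35.
          At 35: go left to 25.
            At 25: go left to 27.
              27 is a leaf — visit 27.
            At 25: no right child.
            Visit 25.
          At 35: go right to 26.
            At 26: go left to 15.
              15 is a leaf — visit 15.
            At 26: no right child.
            Visit 26.
          Visit 35.
        Visit 24.
      Visit 12.
    At 39: no right child.
    Visit 39.
  At 1: no right child.
  Visit 1.
At 5: go right to 37.
  37 is a leaf — visit 37.
Visit 5.

27 25 15 26 35 24 12 39 1 37 5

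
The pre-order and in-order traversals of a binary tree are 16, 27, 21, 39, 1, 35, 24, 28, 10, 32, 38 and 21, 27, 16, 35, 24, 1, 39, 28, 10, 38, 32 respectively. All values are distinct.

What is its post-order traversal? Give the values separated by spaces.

The first element of pre-order is the root; it splits in-order into left and right subtrees.
Root 16: left subtree has 2 nodes {21, 27}, right has 8 {35, 24, 1, 39, 28, 10, 38, 32}.
  Root 27: left subtree has 1 node {21}, right has 0 { }.
  Root 39: left subtree has 3 nodes {35, 24, 1}, right has 4 {28, 10, 38, 32}.
    Root 1: left subtree has 2 nodes {35, 24}, right has 0 { }.
      Root 35: left subtree has 0 nodes { }, right has 1 {24}.
    Root 28: left subtree has 0 nodes { }, right has 3 {10, 38, 32}.
      Root 10: left subtree has 0 nodes { }, right has 2 {38, 32}.
        Root 32: left subtree has 1 node {38}, right has 0 { }.

21 27 24 35 1 38 32 10 28 39 16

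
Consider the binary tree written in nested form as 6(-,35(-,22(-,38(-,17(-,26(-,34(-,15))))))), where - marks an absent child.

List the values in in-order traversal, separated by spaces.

In-order visits the left subtree, then the node, then the right subtree.
At 6: no left child.
Visit 6.
At 6: go right to 35.
  At 35: no left child.
  Visit 35.
  At 35: go right to 22.
    At 22: no left child.
    Visit 22.
    At 22: go right to 38.
      At 38: no left child.
      Visit 38.
      At 38: go right to 17.
        At 17: no left child.
        Visit 17.
        At 17: go right to 26.
          At 26: no left child.
          Visit 26.
          At 26: go right to 34.
            At 34: no left child.
            Visit 34.
            At 34: go right to 15.
              15 is a leaf — visit 15.

6 35 22 38 17 26 34 15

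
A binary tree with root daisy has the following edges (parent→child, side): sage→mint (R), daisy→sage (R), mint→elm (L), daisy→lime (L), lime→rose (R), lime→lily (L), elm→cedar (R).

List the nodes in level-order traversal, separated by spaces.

Level-order visits nodes level by level from the root, left to right within each level.
Level 0: daisy
Level 1: lime, sage
Level 2: lily, rose, mint
Level 3: elm
Level 4: cedar

daisy lime sage lily rose mint elm cedar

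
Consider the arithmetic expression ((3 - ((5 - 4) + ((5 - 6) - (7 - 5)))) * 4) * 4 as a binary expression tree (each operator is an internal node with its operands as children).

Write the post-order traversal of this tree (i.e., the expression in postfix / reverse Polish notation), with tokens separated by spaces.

Post-order on an expression tree gives postfix notation: for each operator, emit left operand, right operand, then the operator.

3 5 4 - 5 6 - 7 5 - - + - 4 * 4 *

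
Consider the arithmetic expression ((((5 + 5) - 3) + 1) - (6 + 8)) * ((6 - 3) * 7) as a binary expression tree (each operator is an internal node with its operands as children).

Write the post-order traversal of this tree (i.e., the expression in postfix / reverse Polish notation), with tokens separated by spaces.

5 5 + 3 - 1 + 6 8 + - 6 3 - 7 * *

Post-order on an expression tree gives postfix notation: for each operator, emit left operand, right operand, then the operator.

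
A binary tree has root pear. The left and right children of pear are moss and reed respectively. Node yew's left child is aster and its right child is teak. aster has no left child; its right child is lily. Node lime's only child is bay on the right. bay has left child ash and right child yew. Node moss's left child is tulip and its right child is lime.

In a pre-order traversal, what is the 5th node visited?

bay

Pre-order visits the node, then its left subtree, then its right subtree.
Visit pear.
At pear: go left to moss.
  Visit moss.
  At moss: go left to tulip.
    tulip is a leaf — visit tulip.
  At moss: go right to lime.
    Visit lime.
    At lime: no left child.
    At lime: go right to bay.
      Visit bay.
      At bay: go left to ash.
        ash is a leaf — visit ash.
      At bay: go right to yew.
        Visit yew.
        At yew: go left to aster.
          Visit aster.
          At aster: no left child.
          At aster: go right to lily.
            lily is a leaf — visit lily.
        At yew: go right to teak.
          teak is a leaf — visit teak.
At pear: go right to reed.
  reed is a leaf — visit reed.
Full pre-order sequence: pear, moss, tulip, lime, bay, ash, yew, aster, lily, teak, reed.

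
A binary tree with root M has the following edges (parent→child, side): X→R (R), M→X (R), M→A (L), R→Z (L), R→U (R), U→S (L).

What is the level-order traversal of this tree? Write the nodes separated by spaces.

M A X R Z U S

Level-order visits nodes level by level from the root, left to right within each level.
Level 0: M
Level 1: A, X
Level 2: R
Level 3: Z, U
Level 4: S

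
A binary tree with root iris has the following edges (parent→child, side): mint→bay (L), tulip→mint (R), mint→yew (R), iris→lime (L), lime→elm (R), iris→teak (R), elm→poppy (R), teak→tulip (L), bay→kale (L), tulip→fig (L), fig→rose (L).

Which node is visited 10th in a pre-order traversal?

Pre-order visits the node, then its left subtree, then its right subtree.
Visit iris.
At iris: go left to lime.
  Visit lime.
  At lime: no left child.
  At lime: go right to elm.
    Visit elm.
    At elm: no left child.
    At elm: go right to poppy.
      poppy is a leaf — visit poppy.
At iris: go right to teak.
  Visit teak.
  At teak: go left to tulip.
    Visit tulip.
    At tulip: go left to fig.
      Visit fig.
      At fig: go left to rose.
        rose is a leaf — visit rose.
      At fig: no right child.
    At tulip: go right to mint.
      Visit mint.
      At mint: go left to bay.
        Visit bay.
        At bay: go left to kale.
          kale is a leaf — visit kale.
        At bay: no right child.
      At mint: go right to yew.
        yew is a leaf — visit yew.
  At teak: no right child.
Full pre-order sequence: iris, lime, elm, poppy, teak, tulip, fig, rose, mint, bay, kale, yew.

bay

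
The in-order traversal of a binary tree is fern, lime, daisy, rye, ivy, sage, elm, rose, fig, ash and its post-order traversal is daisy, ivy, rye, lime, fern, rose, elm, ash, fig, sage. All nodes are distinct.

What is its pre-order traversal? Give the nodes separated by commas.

The last element of post-order is the root; it splits in-order into left and right subtrees.
Root sage: left subtree has 5 nodes {fern, lime, daisy, rye, ivy}, right has 4 {elm, rose, fig, ash}.
  Root fern: left subtree has 0 nodes { }, right has 4 {lime, daisy, rye, ivy}.
    Root lime: left subtree has 0 nodes { }, right has 3 {daisy, rye, ivy}.
      Root rye: left subtree has 1 node {daisy}, right has 1 {ivy}.
  Root fig: left subtree has 2 nodes {elm, rose}, right has 1 {ash}.
    Root elm: left subtree has 0 nodes { }, right has 1 {rose}.

sage, fern, lime, rye, daisy, ivy, fig, elm, rose, ash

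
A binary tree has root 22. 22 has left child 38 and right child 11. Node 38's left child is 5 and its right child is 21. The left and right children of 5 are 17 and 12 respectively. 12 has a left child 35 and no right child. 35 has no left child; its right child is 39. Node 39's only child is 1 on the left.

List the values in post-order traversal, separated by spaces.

Post-order visits the left subtree, then the right subtree, then the node.
At 22: go left to 38.
  At 38: go left to 5.
    At 5: go left to 17.
      17 is a leaf — visit 17.
    At 5: go right to 12.
      At 12: go left to 35.
        At 35: no left child.
        At 35: go right to 39.
          At 39: go left to 1.
            1 is a leaf — visit 1.
          At 39: no right child.
          Visit 39.
        Visit 35.
      At 12: no right child.
      Visit 12.
    Visit 5.
  At 38: go right to 21.
    21 is a leaf — visit 21.
  Visit 38.
At 22: go right to 11.
  11 is a leaf — visit 11.
Visit 22.

17 1 39 35 12 5 21 38 11 22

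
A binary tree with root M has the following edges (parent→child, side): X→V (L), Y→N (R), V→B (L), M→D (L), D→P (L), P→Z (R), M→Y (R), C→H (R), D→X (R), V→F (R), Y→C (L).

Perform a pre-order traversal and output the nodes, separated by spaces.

Pre-order visits the node, then its left subtree, then its right subtree.
Visit M.
At M: go left to D.
  Visit D.
  At D: go left to P.
    Visit P.
    At P: no left child.
    At P: go right to Z.
      Z is a leaf — visit Z.
  At D: go right to X.
    Visit X.
    At X: go left to V.
      Visit V.
      At V: go left to B.
        B is a leaf — visit B.
      At V: go right to F.
        F is a leaf — visit F.
    At X: no right child.
At M: go right to Y.
  Visit Y.
  At Y: go left to C.
    Visit C.
    At C: no left child.
    At C: go right to H.
      H is a leaf — visit H.
  At Y: go right to N.
    N is a leaf — visit N.

M D P Z X V B F Y C H N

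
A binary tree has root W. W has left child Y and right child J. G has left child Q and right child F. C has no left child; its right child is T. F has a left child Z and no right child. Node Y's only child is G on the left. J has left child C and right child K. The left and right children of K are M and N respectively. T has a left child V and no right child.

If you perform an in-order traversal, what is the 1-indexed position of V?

In-order visits the left subtree, then the node, then the right subtree.
At W: go left to Y.
  At Y: go left to G.
    At G: go left to Q.
      Q is a leaf — visit Q.
    Visit G.
    At G: go right to F.
      At F: go left to Z.
        Z is a leaf — visit Z.
      Visit F.
      At F: no right child.
  Visit Y.
  At Y: no right child.
Visit W.
At W: go right to J.
  At J: go left to C.
    At C: no left child.
    Visit C.
    At C: go right to T.
      At T: go left to V.
        V is a leaf — visit V.
      Visit T.
      At T: no right child.
  Visit J.
  At J: go right to K.
    At K: go left to M.
      M is a leaf — visit M.
    Visit K.
    At K: go right to N.
      N is a leaf — visit N.
Full in-order sequence: Q, G, Z, F, Y, W, C, V, T, J, M, K, N.

8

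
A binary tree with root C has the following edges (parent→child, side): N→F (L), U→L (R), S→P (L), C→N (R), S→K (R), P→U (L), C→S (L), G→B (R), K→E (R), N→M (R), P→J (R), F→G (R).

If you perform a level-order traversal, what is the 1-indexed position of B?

Level-order visits nodes level by level from the root, left to right within each level.
Level 0: C
Level 1: S, N
Level 2: P, K, F, M
Level 3: U, J, E, G
Level 4: L, B
Full level-order sequence: C, S, N, P, K, F, M, U, J, E, G, L, B.

13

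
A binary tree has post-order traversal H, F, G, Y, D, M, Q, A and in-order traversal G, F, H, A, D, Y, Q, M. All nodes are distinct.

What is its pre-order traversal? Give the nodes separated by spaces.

A G F H Q D Y M

The last element of post-order is the root; it splits in-order into left and right subtrees.
Root A: left subtree has 3 nodes {G, F, H}, right has 4 {D, Y, Q, M}.
  Root G: left subtree has 0 nodes { }, right has 2 {F, H}.
    Root F: left subtree has 0 nodes { }, right has 1 {H}.
  Root Q: left subtree has 2 nodes {D, Y}, right has 1 {M}.
    Root D: left subtree has 0 nodes { }, right has 1 {Y}.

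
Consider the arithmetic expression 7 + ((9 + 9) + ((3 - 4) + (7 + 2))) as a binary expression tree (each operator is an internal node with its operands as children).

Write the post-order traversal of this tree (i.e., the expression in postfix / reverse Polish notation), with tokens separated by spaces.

Post-order on an expression tree gives postfix notation: for each operator, emit left operand, right operand, then the operator.

7 9 9 + 3 4 - 7 2 + + + +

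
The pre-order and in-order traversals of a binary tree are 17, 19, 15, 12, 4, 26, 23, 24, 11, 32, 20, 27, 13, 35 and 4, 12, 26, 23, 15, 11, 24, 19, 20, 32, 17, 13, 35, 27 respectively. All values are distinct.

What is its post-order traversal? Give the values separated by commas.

4, 23, 26, 12, 11, 24, 15, 20, 32, 19, 35, 13, 27, 17

The first element of pre-order is the root; it splits in-order into left and right subtrees.
Root 17: left subtree has 10 nodes {4, 12, 26, 23, 15, 11, 24, 19, 20, 32}, right has 3 {13, 35, 27}.
  Root 19: left subtree has 7 nodes {4, 12, 26, 23, 15, 11, 24}, right has 2 {20, 32}.
    Root 15: left subtree has 4 nodes {4, 12, 26, 23}, right has 2 {11, 24}.
      Root 12: left subtree has 1 node {4}, right has 2 {26, 23}.
        Root 26: left subtree has 0 nodes { }, right has 1 {23}.
      Root 24: left subtree has 1 node {11}, right has 0 { }.
    Root 32: left subtree has 1 node {20}, right has 0 { }.
  Root 27: left subtree has 2 nodes {13, 35}, right has 0 { }.
    Root 13: left subtree has 0 nodes { }, right has 1 {35}.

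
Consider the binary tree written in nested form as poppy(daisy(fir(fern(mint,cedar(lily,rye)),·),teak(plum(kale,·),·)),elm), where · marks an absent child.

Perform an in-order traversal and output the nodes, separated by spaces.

mint fern lily cedar rye fir daisy kale plum teak poppy elm

In-order visits the left subtree, then the node, then the right subtree.
At poppy: go left to daisy.
  At daisy: go left to fir.
    At fir: go left to fern.
      At fern: go left to mint.
        mint is a leaf — visit mint.
      Visit fern.
      At fern: go right to cedar.
        At cedar: go left to lily.
          lily is a leaf — visit lily.
        Visit cedar.
        At cedar: go right to rye.
          rye is a leaf — visit rye.
    Visit fir.
    At fir: no right child.
  Visit daisy.
  At daisy: go right to teak.
    At teak: go left to plum.
      At plum: go left to kale.
        kale is a leaf — visit kale.
      Visit plum.
      At plum: no right child.
    Visit teak.
    At teak: no right child.
Visit poppy.
At poppy: go right to elm.
  elm is a leaf — visit elm.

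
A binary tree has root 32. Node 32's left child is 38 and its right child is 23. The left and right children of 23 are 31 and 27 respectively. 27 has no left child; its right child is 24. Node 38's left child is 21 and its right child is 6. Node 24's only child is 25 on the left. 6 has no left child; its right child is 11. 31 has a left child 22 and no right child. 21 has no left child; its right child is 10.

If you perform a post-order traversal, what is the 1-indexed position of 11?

3

Post-order visits the left subtree, then the right subtree, then the node.
At 32: go left to 38.
  At 38: go left to 21.
    At 21: no left child.
    At 21: go right to 10.
      10 is a leaf — visit 10.
    Visit 21.
  At 38: go right to 6.
    At 6: no left child.
    At 6: go right to 11.
      11 is a leaf — visit 11.
    Visit 6.
  Visit 38.
At 32: go right to 23.
  At 23: go left to 31.
    At 31: go left to 22.
      22 is a leaf — visit 22.
    At 31: no right child.
    Visit 31.
  At 23: go right to 27.
    At 27: no left child.
    At 27: go right to 24.
      At 24: go left to 25.
        25 is a leaf — visit 25.
      At 24: no right child.
      Visit 24.
    Visit 27.
  Visit 23.
Visit 32.
Full post-order sequence: 10, 21, 11, 6, 38, 22, 31, 25, 24, 27, 23, 32.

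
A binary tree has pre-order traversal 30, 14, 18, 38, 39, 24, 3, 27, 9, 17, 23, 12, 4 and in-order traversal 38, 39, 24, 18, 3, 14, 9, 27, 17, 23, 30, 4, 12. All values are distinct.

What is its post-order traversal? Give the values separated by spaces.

The first element of pre-order is the root; it splits in-order into left and right subtrees.
Root 30: left subtree has 10 nodes {38, 39, 24, 18, 3, 14, 9, 27, 17, 23}, right has 2 {4, 12}.
  Root 14: left subtree has 5 nodes {38, 39, 24, 18, 3}, right has 4 {9, 27, 17, 23}.
    Root 18: left subtree has 3 nodes {38, 39, 24}, right has 1 {3}.
      Root 38: left subtree has 0 nodes { }, right has 2 {39, 24}.
        Root 39: left subtree has 0 nodes { }, right has 1 {24}.
    Root 27: left subtree has 1 node {9}, right has 2 {17, 23}.
      Root 17: left subtree has 0 nodes { }, right has 1 {23}.
  Root 12: left subtree has 1 node {4}, right has 0 { }.

24 39 38 3 18 9 23 17 27 14 4 12 30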